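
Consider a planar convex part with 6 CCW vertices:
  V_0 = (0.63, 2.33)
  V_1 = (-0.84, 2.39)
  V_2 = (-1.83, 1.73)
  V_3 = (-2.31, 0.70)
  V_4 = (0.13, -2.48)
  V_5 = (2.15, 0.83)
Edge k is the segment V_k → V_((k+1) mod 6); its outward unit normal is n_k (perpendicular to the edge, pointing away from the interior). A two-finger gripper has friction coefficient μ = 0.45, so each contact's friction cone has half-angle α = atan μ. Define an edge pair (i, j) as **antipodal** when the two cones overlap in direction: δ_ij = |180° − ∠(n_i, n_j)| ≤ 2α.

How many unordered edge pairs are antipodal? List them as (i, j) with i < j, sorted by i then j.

α = atan 0.45 = 24.23°;  2α = 48.46°
n_0 = (+0.0408, +0.9992)
n_1 = (-0.5547, +0.8321)
n_2 = (-0.9064, +0.4224)
n_3 = (-0.7934, -0.6087)
n_4 = (+0.8536, -0.5209)
n_5 = (+0.7024, +0.7118)
  (0,1): δ = 143.97°  ·
  (0,2): δ = 112.65°  ·
  (0,3): δ = 50.16°  ·
  (0,4): δ = 60.94°  ·
  (0,5): δ = 137.72°  ·
  (1,2): δ = 148.68°  ·
  (1,3): δ = 86.19°  ·
  (1,4): δ = 24.92°  ✓
  (1,5): δ = 101.69°  ·
  (2,3): δ = 117.51°  ·
  (2,4): δ = 6.41°  ✓
  (2,5): δ = 70.37°  ·
  (3,4): δ = 68.89°  ·
  (3,5): δ = 7.88°  ✓
  (4,5): δ = 103.23°  ·
antipodal pairs: 3

count = 3; pairs: (1,4), (2,4), (3,5)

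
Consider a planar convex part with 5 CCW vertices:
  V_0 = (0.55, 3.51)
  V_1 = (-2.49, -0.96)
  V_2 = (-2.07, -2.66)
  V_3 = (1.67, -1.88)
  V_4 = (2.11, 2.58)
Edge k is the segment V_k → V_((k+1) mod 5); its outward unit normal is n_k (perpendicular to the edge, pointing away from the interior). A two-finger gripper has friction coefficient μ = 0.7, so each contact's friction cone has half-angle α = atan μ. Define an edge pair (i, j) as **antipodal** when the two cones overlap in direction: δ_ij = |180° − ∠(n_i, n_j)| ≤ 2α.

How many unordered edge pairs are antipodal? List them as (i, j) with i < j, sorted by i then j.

count = 5; pairs: (0,2), (0,3), (1,3), (1,4), (2,4)

α = atan 0.7 = 34.99°;  2α = 69.98°
n_0 = (-0.8269, +0.5624)
n_1 = (-0.9708, -0.2398)
n_2 = (+0.2042, -0.9789)
n_3 = (+0.9952, -0.0982)
n_4 = (+0.5121, +0.8589)
  (0,1): δ = 131.90°  ·
  (0,2): δ = 44.00°  ✓
  (0,3): δ = 28.58°  ✓
  (0,4): δ = 93.42°  ·
  (1,2): δ = 92.10°  ·
  (1,3): δ = 19.51°  ✓
  (1,4): δ = 45.32°  ✓
  (2,3): δ = 107.41°  ·
  (2,4): δ = 42.58°  ✓
  (3,4): δ = 115.17°  ·
antipodal pairs: 5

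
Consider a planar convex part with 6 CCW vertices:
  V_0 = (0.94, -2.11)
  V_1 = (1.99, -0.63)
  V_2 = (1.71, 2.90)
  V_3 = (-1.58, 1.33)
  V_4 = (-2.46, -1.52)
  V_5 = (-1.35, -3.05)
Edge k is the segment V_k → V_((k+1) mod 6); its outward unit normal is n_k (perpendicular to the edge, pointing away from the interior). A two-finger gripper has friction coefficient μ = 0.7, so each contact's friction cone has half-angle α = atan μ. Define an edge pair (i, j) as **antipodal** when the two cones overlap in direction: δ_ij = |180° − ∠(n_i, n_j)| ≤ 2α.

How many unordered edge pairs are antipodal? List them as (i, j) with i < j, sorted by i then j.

α = atan 0.7 = 34.99°;  2α = 69.98°
n_0 = (+0.8156, -0.5786)
n_1 = (+0.9969, +0.0791)
n_2 = (-0.4307, +0.9025)
n_3 = (-0.9555, +0.2950)
n_4 = (-0.8094, -0.5872)
n_5 = (+0.3797, -0.9251)
  (0,1): δ = 140.11°  ·
  (0,2): δ = 29.14°  ✓
  (0,3): δ = 18.19°  ✓
  (0,4): δ = 71.31°  ·
  (0,5): δ = 147.67°  ·
  (1,2): δ = 69.02°  ✓
  (1,3): δ = 21.69°  ✓
  (1,4): δ = 31.43°  ✓
  (1,5): δ = 107.78°  ·
  (2,3): δ = 132.67°  ·
  (2,4): δ = 79.55°  ·
  (2,5): δ = 3.19°  ✓
  (3,4): δ = 126.88°  ·
  (3,5): δ = 50.52°  ✓
  (4,5): δ = 103.64°  ·
antipodal pairs: 7

count = 7; pairs: (0,2), (0,3), (1,2), (1,3), (1,4), (2,5), (3,5)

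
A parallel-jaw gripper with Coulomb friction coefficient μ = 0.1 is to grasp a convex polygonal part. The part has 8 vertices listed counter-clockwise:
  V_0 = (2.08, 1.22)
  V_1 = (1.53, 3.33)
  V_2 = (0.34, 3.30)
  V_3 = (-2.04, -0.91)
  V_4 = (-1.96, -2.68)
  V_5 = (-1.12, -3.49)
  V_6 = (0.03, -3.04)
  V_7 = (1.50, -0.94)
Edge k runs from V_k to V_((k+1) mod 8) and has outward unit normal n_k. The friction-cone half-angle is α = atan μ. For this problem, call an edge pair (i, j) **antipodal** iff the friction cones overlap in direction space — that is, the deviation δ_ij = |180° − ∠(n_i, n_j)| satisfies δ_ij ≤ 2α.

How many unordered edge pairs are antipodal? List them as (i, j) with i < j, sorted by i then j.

α = atan 0.1 = 5.71°;  2α = 11.42°
n_0 = (+0.9677, +0.2522)
n_1 = (-0.0252, +0.9997)
n_2 = (-0.8705, +0.4921)
n_3 = (-0.9990, -0.0452)
n_4 = (-0.6941, -0.7198)
n_5 = (+0.3644, -0.9312)
n_6 = (+0.8192, -0.5735)
n_7 = (+0.9658, -0.2593)
  (0,1): δ = 103.17°  ·
  (0,2): δ = 44.09°  ·
  (0,3): δ = 12.02°  ·
  (0,4): δ = 31.43°  ·
  (0,5): δ = 96.76°  ·
  (0,6): δ = 130.40°  ·
  (0,7): δ = 150.36°  ·
  (1,2): δ = 120.92°  ·
  (1,3): δ = 88.86°  ·
  (1,4): δ = 45.40°  ·
  (1,5): δ = 19.93°  ·
  (1,6): δ = 53.56°  ·
  (1,7): δ = 73.53°  ·
  (2,3): δ = 147.93°  ·
  (2,4): δ = 104.48°  ·
  (2,5): δ = 39.15°  ·
  (2,6): δ = 5.51°  ✓
  (2,7): δ = 14.45°  ·
  (3,4): δ = 136.55°  ·
  (3,5): δ = 71.22°  ·
  (3,6): δ = 37.58°  ·
  (3,7): δ = 17.62°  ·
  (4,5): δ = 114.67°  ·
  (4,6): δ = 81.03°  ·
  (4,7): δ = 61.07°  ·
  (5,6): δ = 146.36°  ·
  (5,7): δ = 126.40°  ·
  (6,7): δ = 160.04°  ·
antipodal pairs: 1

count = 1; pairs: (2,6)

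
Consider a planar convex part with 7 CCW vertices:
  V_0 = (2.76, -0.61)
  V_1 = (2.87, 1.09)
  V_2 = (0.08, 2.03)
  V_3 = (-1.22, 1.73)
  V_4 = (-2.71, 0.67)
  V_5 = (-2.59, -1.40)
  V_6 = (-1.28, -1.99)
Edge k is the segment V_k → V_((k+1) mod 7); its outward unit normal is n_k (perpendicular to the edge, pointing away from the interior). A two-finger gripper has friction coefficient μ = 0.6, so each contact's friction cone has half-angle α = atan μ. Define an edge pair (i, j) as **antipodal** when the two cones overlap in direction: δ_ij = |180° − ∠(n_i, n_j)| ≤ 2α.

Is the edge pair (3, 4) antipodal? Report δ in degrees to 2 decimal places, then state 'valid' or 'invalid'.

δ = 122.11°, invalid

α = atan 0.6 = 30.96°;  2α = 61.93°
edge 3: e_3 = (-1.49, -1.06);  n_3 = (-0.5797, +0.8148)
edge 4: e_4 = (+0.12, -2.07);  n_4 = (-0.9983, -0.0579)
∠(n_3, n_4) = 57.89°
δ = |180° − 57.89°| = 122.11°
122.11° > 2α = 61.93°  →  invalid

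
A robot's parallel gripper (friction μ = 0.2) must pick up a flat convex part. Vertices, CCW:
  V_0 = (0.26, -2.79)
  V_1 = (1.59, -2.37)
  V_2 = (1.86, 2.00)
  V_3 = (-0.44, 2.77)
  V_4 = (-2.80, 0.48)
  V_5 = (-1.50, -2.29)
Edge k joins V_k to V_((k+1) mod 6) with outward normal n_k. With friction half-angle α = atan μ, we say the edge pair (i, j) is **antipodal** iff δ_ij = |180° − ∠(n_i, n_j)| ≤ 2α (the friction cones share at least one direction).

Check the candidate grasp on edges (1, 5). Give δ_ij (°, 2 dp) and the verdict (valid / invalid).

α = atan 0.2 = 11.31°;  2α = 22.62°
edge 1: e_1 = (+0.27, +4.37);  n_1 = (+0.9981, -0.0617)
edge 5: e_5 = (+1.76, -0.50);  n_5 = (-0.2733, -0.9619)
∠(n_1, n_5) = 102.32°
δ = |180° − 102.32°| = 77.68°
77.68° > 2α = 22.62°  →  invalid

δ = 77.68°, invalid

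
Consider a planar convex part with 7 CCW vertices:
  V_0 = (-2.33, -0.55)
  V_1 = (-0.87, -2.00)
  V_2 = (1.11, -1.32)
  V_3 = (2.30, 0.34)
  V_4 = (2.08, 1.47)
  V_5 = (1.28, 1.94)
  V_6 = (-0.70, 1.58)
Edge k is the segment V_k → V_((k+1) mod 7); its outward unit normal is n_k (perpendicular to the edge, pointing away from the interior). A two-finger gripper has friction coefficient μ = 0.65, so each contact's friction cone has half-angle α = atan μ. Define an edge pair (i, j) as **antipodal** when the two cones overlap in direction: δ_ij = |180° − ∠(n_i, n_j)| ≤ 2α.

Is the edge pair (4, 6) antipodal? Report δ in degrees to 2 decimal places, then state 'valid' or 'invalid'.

δ = 96.99°, invalid

α = atan 0.65 = 33.02°;  2α = 66.05°
edge 4: e_4 = (-0.80, +0.47);  n_4 = (+0.5065, +0.8622)
edge 6: e_6 = (-1.63, -2.13);  n_6 = (-0.7941, +0.6077)
∠(n_4, n_6) = 83.01°
δ = |180° − 83.01°| = 96.99°
96.99° > 2α = 66.05°  →  invalid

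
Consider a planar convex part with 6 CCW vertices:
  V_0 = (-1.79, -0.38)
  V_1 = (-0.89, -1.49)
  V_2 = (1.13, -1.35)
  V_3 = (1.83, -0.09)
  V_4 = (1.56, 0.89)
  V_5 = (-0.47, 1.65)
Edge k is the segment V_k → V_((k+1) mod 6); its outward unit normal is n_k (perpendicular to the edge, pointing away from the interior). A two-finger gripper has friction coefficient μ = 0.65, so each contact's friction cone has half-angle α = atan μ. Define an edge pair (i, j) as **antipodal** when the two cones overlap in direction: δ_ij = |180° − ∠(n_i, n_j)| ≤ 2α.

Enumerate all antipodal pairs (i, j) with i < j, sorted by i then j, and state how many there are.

α = atan 0.65 = 33.02°;  2α = 66.05°
n_0 = (-0.7768, -0.6298)
n_1 = (+0.0691, -0.9976)
n_2 = (+0.8742, -0.4856)
n_3 = (+0.9641, +0.2656)
n_4 = (+0.3506, +0.9365)
n_5 = (-0.8383, +0.5451)
  (0,1): δ = 125.07°  ·
  (0,2): δ = 68.09°  ·
  (0,3): δ = 23.63°  ✓
  (0,4): δ = 30.44°  ✓
  (0,5): δ = 107.93°  ·
  (1,2): δ = 123.02°  ·
  (1,3): δ = 78.56°  ·
  (1,4): δ = 24.49°  ✓
  (1,5): δ = 53.00°  ✓
  (2,3): δ = 135.54°  ·
  (2,4): δ = 81.47°  ·
  (2,5): δ = 3.98°  ✓
  (3,4): δ = 125.93°  ·
  (3,5): δ = 48.44°  ✓
  (4,5): δ = 102.51°  ·
antipodal pairs: 6

count = 6; pairs: (0,3), (0,4), (1,4), (1,5), (2,5), (3,5)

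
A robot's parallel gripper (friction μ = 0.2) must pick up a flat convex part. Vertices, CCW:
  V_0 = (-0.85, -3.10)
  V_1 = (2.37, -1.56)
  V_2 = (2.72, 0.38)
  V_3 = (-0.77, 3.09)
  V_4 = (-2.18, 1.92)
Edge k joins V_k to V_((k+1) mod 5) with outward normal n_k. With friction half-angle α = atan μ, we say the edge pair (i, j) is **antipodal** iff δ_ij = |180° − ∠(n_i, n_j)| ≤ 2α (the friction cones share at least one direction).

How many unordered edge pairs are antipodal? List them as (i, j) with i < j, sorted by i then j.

count = 1; pairs: (0,3)

α = atan 0.2 = 11.31°;  2α = 22.62°
n_0 = (+0.4315, -0.9021)
n_1 = (+0.9841, -0.1775)
n_2 = (+0.6133, +0.7898)
n_3 = (-0.6386, +0.7696)
n_4 = (-0.9666, -0.2561)
  (0,1): δ = 125.79°  ·
  (0,2): δ = 63.39°  ·
  (0,3): δ = 14.13°  ✓
  (0,4): δ = 79.28°  ·
  (1,2): δ = 117.60°  ·
  (1,3): δ = 40.09°  ·
  (1,4): δ = 25.07°  ·
  (2,3): δ = 102.49°  ·
  (2,4): δ = 37.33°  ·
  (3,4): δ = 114.85°  ·
antipodal pairs: 1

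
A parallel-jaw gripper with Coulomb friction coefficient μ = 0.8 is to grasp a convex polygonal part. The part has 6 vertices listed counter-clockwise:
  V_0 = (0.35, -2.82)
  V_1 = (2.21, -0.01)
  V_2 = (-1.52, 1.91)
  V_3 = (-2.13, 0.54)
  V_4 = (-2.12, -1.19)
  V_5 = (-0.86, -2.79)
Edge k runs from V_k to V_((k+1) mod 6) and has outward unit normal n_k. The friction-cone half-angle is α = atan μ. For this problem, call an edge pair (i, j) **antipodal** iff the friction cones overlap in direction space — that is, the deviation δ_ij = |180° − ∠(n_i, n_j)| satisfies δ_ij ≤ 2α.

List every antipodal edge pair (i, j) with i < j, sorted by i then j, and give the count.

count = 7; pairs: (0,2), (0,3), (0,4), (1,3), (1,4), (1,5), (2,5)

α = atan 0.8 = 38.66°;  2α = 77.32°
n_0 = (+0.8339, -0.5520)
n_1 = (+0.4577, +0.8891)
n_2 = (-0.9135, +0.4068)
n_3 = (-1.0000, -0.0058)
n_4 = (-0.7856, -0.6187)
n_5 = (-0.0248, -0.9997)
  (0,1): δ = 83.74°  ·
  (0,2): δ = 9.50°  ✓
  (0,3): δ = 33.83°  ✓
  (0,4): δ = 71.72°  ✓
  (0,5): δ = 122.08°  ·
  (1,2): δ = 86.76°  ·
  (1,3): δ = 62.43°  ✓
  (1,4): δ = 24.54°  ✓
  (1,5): δ = 25.82°  ✓
  (2,3): δ = 155.67°  ·
  (2,4): δ = 117.78°  ·
  (2,5): δ = 67.42°  ✓
  (3,4): δ = 142.11°  ·
  (3,5): δ = 91.75°  ·
  (4,5): δ = 129.64°  ·
antipodal pairs: 7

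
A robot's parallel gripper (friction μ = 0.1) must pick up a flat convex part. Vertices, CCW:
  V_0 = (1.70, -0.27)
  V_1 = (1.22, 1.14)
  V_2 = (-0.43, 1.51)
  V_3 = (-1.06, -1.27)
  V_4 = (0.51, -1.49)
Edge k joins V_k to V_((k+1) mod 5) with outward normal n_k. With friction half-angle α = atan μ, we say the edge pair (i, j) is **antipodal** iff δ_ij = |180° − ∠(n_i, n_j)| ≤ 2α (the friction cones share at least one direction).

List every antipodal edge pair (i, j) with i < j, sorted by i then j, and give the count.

count = 1; pairs: (1,3)

α = atan 0.1 = 5.71°;  2α = 11.42°
n_0 = (+0.9466, +0.3223)
n_1 = (+0.2188, +0.9758)
n_2 = (-0.9753, +0.2210)
n_3 = (-0.1388, -0.9903)
n_4 = (+0.7159, -0.6983)
  (0,1): δ = 121.44°  ·
  (0,2): δ = 31.57°  ·
  (0,3): δ = 63.22°  ·
  (0,4): δ = 116.91°  ·
  (1,2): δ = 90.13°  ·
  (1,3): δ = 4.66°  ✓
  (1,4): δ = 58.35°  ·
  (2,3): δ = 85.21°  ·
  (2,4): δ = 31.52°  ·
  (3,4): δ = 126.31°  ·
antipodal pairs: 1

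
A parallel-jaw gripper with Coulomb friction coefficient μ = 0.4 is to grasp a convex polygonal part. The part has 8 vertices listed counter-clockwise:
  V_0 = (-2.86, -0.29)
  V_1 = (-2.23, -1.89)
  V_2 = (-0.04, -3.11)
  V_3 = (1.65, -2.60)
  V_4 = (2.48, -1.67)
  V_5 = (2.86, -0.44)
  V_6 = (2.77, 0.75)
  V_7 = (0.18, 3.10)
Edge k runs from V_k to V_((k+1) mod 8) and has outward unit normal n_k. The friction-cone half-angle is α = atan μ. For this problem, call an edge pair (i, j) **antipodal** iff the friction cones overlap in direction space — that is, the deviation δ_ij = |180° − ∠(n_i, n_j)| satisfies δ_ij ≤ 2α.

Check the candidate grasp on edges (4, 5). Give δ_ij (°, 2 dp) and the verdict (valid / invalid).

α = atan 0.4 = 21.80°;  2α = 43.60°
edge 4: e_4 = (+0.38, +1.23);  n_4 = (+0.9554, -0.2952)
edge 5: e_5 = (-0.09, +1.19);  n_5 = (+0.9972, +0.0754)
∠(n_4, n_5) = 21.49°
δ = |180° − 21.49°| = 158.51°
158.51° > 2α = 43.60°  →  invalid

δ = 158.51°, invalid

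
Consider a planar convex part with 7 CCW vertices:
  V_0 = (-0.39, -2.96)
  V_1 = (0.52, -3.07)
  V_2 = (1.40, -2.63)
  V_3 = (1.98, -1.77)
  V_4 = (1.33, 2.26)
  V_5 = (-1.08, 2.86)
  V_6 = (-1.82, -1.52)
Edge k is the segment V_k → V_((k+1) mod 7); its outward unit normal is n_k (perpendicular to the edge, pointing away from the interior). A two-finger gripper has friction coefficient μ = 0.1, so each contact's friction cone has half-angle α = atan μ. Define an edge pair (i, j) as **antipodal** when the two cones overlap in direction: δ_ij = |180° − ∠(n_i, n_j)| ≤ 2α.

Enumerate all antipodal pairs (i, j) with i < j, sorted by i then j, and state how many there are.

α = atan 0.1 = 5.71°;  2α = 11.42°
n_0 = (-0.1200, -0.9928)
n_1 = (+0.4472, -0.8944)
n_2 = (+0.8291, -0.5591)
n_3 = (+0.9872, +0.1592)
n_4 = (+0.2416, +0.9704)
n_5 = (-0.9860, +0.1666)
n_6 = (-0.7096, -0.7046)
  (0,1): δ = 146.54°  ·
  (0,2): δ = 117.10°  ·
  (0,3): δ = 73.95°  ·
  (0,4): δ = 7.09°  ✓
  (0,5): δ = 87.30°  ·
  (0,6): δ = 141.69°  ·
  (1,2): δ = 150.56°  ·
  (1,3): δ = 107.40°  ·
  (1,4): δ = 40.55°  ·
  (1,5): δ = 53.85°  ·
  (1,6): δ = 108.24°  ·
  (2,3): δ = 136.84°  ·
  (2,4): δ = 69.98°  ·
  (2,5): δ = 24.41°  ·
  (2,6): δ = 78.80°  ·
  (3,4): δ = 113.14°  ·
  (3,5): δ = 18.75°  ·
  (3,6): δ = 35.64°  ·
  (4,5): δ = 85.61°  ·
  (4,6): δ = 31.22°  ·
  (5,6): δ = 125.61°  ·
antipodal pairs: 1

count = 1; pairs: (0,4)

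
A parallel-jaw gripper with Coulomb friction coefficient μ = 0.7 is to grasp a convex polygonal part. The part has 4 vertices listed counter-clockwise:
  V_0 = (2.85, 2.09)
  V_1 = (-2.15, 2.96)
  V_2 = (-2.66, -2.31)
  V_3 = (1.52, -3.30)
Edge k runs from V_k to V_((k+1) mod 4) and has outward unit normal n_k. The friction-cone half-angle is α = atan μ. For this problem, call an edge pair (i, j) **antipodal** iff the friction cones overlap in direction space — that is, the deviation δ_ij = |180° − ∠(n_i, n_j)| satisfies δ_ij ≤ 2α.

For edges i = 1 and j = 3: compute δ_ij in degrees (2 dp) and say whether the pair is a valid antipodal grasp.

α = atan 0.7 = 34.99°;  2α = 69.98°
edge 1: e_1 = (-0.51, -5.27);  n_1 = (-0.9954, +0.0963)
edge 3: e_3 = (+1.33, +5.39);  n_3 = (+0.9709, -0.2396)
∠(n_1, n_3) = 171.67°
δ = |180° − 171.67°| = 8.33°
8.33° ≤ 2α = 69.98°  →  valid

δ = 8.33°, valid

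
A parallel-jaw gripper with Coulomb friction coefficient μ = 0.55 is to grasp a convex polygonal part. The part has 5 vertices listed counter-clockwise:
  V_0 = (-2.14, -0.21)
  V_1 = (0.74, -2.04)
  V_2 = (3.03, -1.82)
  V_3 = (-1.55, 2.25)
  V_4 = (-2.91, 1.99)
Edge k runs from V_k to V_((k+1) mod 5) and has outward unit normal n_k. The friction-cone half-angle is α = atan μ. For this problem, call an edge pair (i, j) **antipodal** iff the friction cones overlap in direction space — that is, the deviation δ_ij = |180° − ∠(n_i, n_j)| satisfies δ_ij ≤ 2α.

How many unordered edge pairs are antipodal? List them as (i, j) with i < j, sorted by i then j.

α = atan 0.55 = 28.81°;  2α = 57.62°
n_0 = (-0.5363, -0.8440)
n_1 = (+0.0956, -0.9954)
n_2 = (+0.6643, +0.7475)
n_3 = (-0.1878, +0.9822)
n_4 = (-0.9439, -0.3304)
  (0,1): δ = 142.08°  ·
  (0,2): δ = 9.19°  ✓
  (0,3): δ = 43.26°  ✓
  (0,4): δ = 141.72°  ·
  (1,2): δ = 47.11°  ✓
  (1,3): δ = 5.34°  ✓
  (1,4): δ = 103.80°  ·
  (2,3): δ = 127.55°  ·
  (2,4): δ = 29.08°  ✓
  (3,4): δ = 81.53°  ·
antipodal pairs: 5

count = 5; pairs: (0,2), (0,3), (1,2), (1,3), (2,4)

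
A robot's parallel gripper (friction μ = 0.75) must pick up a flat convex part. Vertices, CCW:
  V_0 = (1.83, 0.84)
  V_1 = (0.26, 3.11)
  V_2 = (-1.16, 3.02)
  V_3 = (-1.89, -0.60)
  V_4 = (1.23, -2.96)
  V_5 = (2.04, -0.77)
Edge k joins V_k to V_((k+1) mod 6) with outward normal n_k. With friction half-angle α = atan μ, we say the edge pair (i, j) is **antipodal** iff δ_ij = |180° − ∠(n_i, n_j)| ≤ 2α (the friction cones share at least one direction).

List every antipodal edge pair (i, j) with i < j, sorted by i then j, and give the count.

count = 8; pairs: (0,2), (0,3), (1,3), (1,4), (2,4), (2,5), (3,4), (3,5)

α = atan 0.75 = 36.87°;  2α = 73.74°
n_0 = (+0.8225, +0.5688)
n_1 = (-0.0633, +0.9980)
n_2 = (-0.9803, +0.1977)
n_3 = (-0.6033, -0.7975)
n_4 = (+0.9379, -0.3469)
n_5 = (+0.9916, +0.1293)
  (0,1): δ = 121.04°  ·
  (0,2): δ = 46.07°  ✓
  (0,3): δ = 18.23°  ✓
  (0,4): δ = 125.03°  ·
  (0,5): δ = 152.76°  ·
  (1,2): δ = 105.03°  ·
  (1,3): δ = 40.73°  ✓
  (1,4): δ = 66.08°  ✓
  (1,5): δ = 93.80°  ·
  (2,3): δ = 115.70°  ·
  (2,4): δ = 8.90°  ✓
  (2,5): δ = 18.83°  ✓
  (3,4): δ = 73.19°  ✓
  (3,5): δ = 45.46°  ✓
  (4,5): δ = 152.27°  ·
antipodal pairs: 8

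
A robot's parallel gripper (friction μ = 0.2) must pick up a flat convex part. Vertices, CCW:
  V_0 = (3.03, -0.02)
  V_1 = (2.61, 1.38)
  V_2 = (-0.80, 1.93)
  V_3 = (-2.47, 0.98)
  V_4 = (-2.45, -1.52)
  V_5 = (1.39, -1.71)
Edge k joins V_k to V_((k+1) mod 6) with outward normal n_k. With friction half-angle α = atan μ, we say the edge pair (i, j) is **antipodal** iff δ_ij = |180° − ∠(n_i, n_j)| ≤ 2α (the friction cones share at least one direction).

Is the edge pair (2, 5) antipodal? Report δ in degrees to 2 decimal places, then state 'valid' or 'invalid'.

α = atan 0.2 = 11.31°;  2α = 22.62°
edge 2: e_2 = (-1.67, -0.95);  n_2 = (-0.4945, +0.8692)
edge 5: e_5 = (+1.64, +1.69);  n_5 = (+0.7176, -0.6964)
∠(n_2, n_5) = 163.77°
δ = |180° − 163.77°| = 16.23°
16.23° ≤ 2α = 22.62°  →  valid

δ = 16.23°, valid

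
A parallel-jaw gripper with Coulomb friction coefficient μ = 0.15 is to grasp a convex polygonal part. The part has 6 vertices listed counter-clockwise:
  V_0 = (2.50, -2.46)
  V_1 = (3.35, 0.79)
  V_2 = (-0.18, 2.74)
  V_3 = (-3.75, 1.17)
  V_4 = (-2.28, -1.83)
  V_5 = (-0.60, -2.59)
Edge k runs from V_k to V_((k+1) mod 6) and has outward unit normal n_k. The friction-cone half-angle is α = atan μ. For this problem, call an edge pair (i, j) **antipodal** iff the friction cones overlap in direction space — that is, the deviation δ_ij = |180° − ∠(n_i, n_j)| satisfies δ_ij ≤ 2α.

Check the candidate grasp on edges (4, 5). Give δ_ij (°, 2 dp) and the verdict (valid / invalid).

α = atan 0.15 = 8.53°;  2α = 17.06°
edge 4: e_4 = (+1.68, -0.76);  n_4 = (-0.4122, -0.9111)
edge 5: e_5 = (+3.10, +0.13);  n_5 = (+0.0419, -0.9991)
∠(n_4, n_5) = 26.74°
δ = |180° − 26.74°| = 153.26°
153.26° > 2α = 17.06°  →  invalid

δ = 153.26°, invalid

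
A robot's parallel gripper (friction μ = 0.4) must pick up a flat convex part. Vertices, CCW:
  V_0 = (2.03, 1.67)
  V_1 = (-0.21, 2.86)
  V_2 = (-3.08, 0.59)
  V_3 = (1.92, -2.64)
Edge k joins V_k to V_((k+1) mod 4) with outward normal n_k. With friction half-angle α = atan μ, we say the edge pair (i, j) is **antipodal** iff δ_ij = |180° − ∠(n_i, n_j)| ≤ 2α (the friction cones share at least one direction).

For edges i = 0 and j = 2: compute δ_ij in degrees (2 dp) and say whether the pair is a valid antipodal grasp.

α = atan 0.4 = 21.80°;  2α = 43.60°
edge 0: e_0 = (-2.24, +1.19);  n_0 = (+0.4692, +0.8831)
edge 2: e_2 = (+5.00, -3.23);  n_2 = (-0.5426, -0.8400)
∠(n_0, n_2) = 175.12°
δ = |180° − 175.12°| = 4.88°
4.88° ≤ 2α = 43.60°  →  valid

δ = 4.88°, valid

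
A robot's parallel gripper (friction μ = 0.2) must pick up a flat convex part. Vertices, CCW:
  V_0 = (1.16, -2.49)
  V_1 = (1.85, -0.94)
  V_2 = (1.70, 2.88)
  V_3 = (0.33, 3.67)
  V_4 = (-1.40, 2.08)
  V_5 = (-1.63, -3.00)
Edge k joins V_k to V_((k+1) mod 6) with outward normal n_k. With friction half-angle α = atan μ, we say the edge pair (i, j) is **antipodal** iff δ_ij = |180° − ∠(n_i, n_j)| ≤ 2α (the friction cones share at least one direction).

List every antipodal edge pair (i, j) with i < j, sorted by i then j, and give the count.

α = atan 0.2 = 11.31°;  2α = 22.62°
n_0 = (+0.9136, -0.4067)
n_1 = (+0.9992, +0.0392)
n_2 = (+0.4995, +0.8663)
n_3 = (-0.6767, +0.7363)
n_4 = (-0.9990, +0.0452)
n_5 = (+0.1798, -0.9837)
  (0,1): δ = 153.75°  ·
  (0,2): δ = 95.97°  ·
  (0,3): δ = 23.42°  ·
  (0,4): δ = 21.40°  ✓
  (0,5): δ = 124.36°  ·
  (1,2): δ = 122.22°  ·
  (1,3): δ = 49.66°  ·
  (1,4): δ = 4.84°  ✓
  (1,5): δ = 98.11°  ·
  (2,3): δ = 107.45°  ·
  (2,4): δ = 62.62°  ·
  (2,5): δ = 40.33°  ·
  (3,4): δ = 135.18°  ·
  (3,5): δ = 32.23°  ·
  (4,5): δ = 77.05°  ·
antipodal pairs: 2

count = 2; pairs: (0,4), (1,4)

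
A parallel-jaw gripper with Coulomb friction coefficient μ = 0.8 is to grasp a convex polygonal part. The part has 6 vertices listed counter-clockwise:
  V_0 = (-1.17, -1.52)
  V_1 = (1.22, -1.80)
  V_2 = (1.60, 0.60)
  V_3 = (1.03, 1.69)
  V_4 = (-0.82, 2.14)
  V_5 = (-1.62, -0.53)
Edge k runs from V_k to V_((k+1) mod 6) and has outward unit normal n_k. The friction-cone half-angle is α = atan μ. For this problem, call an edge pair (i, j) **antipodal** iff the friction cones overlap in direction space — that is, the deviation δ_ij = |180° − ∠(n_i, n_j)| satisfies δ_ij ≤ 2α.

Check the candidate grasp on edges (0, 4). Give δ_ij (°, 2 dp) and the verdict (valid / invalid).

α = atan 0.8 = 38.66°;  2α = 77.32°
edge 0: e_0 = (+2.39, -0.28);  n_0 = (-0.1164, -0.9932)
edge 4: e_4 = (-0.80, -2.67);  n_4 = (-0.9579, +0.2870)
∠(n_0, n_4) = 100.00°
δ = |180° − 100.00°| = 80.00°
80.00° > 2α = 77.32°  →  invalid

δ = 80.00°, invalid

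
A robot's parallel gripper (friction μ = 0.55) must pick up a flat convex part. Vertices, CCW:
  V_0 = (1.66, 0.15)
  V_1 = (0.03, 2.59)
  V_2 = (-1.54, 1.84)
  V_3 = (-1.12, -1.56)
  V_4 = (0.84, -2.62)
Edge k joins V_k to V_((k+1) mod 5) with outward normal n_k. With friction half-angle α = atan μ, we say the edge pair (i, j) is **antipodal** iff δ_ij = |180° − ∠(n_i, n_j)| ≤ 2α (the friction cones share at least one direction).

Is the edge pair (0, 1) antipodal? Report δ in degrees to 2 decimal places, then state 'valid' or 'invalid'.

α = atan 0.55 = 28.81°;  2α = 57.62°
edge 0: e_0 = (-1.63, +2.44);  n_0 = (+0.8315, +0.5555)
edge 1: e_1 = (-1.57, -0.75);  n_1 = (-0.4310, +0.9023)
∠(n_0, n_1) = 81.79°
δ = |180° − 81.79°| = 98.21°
98.21° > 2α = 57.62°  →  invalid

δ = 98.21°, invalid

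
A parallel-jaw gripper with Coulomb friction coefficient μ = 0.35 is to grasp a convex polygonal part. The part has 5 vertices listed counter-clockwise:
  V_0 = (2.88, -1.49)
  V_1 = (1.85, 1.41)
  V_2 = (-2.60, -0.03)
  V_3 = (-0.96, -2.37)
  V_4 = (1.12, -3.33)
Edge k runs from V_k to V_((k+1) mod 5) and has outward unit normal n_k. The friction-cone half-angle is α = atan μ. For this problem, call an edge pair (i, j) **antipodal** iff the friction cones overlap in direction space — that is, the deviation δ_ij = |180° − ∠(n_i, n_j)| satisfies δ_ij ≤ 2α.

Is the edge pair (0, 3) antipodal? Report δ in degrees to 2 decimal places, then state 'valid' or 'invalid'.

δ = 45.67°, invalid

α = atan 0.35 = 19.29°;  2α = 38.58°
edge 0: e_0 = (-1.03, +2.90);  n_0 = (+0.9423, +0.3347)
edge 3: e_3 = (+2.08, -0.96);  n_3 = (-0.4191, -0.9080)
∠(n_0, n_3) = 134.33°
δ = |180° − 134.33°| = 45.67°
45.67° > 2α = 38.58°  →  invalid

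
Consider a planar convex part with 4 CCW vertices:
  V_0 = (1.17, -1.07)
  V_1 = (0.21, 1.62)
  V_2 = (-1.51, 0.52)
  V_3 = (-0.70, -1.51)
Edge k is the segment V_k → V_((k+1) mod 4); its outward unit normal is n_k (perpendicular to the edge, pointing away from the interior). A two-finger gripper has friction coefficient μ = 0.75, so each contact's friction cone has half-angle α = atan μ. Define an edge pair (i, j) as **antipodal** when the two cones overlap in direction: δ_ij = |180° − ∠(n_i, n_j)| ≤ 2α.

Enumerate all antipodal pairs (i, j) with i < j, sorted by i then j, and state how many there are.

count = 2; pairs: (0,2), (1,3)

α = atan 0.75 = 36.87°;  2α = 73.74°
n_0 = (+0.9418, +0.3361)
n_1 = (-0.5388, +0.8424)
n_2 = (-0.9288, -0.3706)
n_3 = (+0.2290, -0.9734)
  (0,1): δ = 77.04°  ·
  (0,2): δ = 2.11°  ✓
  (0,3): δ = 83.60°  ·
  (1,2): δ = 100.85°  ·
  (1,3): δ = 19.36°  ✓
  (2,3): δ = 98.51°  ·
antipodal pairs: 2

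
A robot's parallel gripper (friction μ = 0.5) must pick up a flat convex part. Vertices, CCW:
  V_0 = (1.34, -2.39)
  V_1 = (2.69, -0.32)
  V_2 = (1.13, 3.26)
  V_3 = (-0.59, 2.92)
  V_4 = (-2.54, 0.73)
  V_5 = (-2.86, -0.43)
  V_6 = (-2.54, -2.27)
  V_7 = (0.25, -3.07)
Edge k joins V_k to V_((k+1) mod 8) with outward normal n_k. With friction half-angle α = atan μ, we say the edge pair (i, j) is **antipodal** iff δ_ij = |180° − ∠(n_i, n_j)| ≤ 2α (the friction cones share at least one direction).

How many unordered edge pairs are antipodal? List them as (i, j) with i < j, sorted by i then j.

count = 11; pairs: (0,2), (0,3), (0,4), (0,5), (1,4), (1,5), (1,6), (2,6), (2,7), (3,7), (4,7)

α = atan 0.5 = 26.57°;  2α = 53.13°
n_0 = (+0.8376, -0.5463)
n_1 = (+0.9167, +0.3995)
n_2 = (-0.1939, +0.9810)
n_3 = (-0.7468, +0.6650)
n_4 = (-0.9640, +0.2659)
n_5 = (-0.9852, -0.1713)
n_6 = (-0.2756, -0.9613)
n_7 = (+0.5293, -0.8484)
  (0,1): δ = 123.34°  ·
  (0,2): δ = 45.71°  ✓
  (0,3): δ = 8.57°  ✓
  (0,4): δ = 17.69°  ✓
  (0,5): δ = 42.98°  ✓
  (0,6): δ = 107.11°  ·
  (0,7): δ = 155.07°  ·
  (1,2): δ = 102.36°  ·
  (1,3): δ = 65.23°  ·
  (1,4): δ = 38.97°  ✓
  (1,5): δ = 13.68°  ✓
  (1,6): δ = 50.46°  ✓
  (1,7): δ = 98.41°  ·
  (2,3): δ = 142.86°  ·
  (2,4): δ = 116.60°  ·
  (2,5): δ = 91.32°  ·
  (2,6): δ = 27.18°  ✓
  (2,7): δ = 20.78°  ✓
  (3,4): δ = 153.74°  ·
  (3,5): δ = 128.45°  ·
  (3,6): δ = 64.32°  ·
  (3,7): δ = 16.36°  ✓
  (4,5): δ = 154.71°  ·
  (4,6): δ = 90.58°  ·
  (4,7): δ = 42.62°  ✓
  (5,6): δ = 115.87°  ·
  (5,7): δ = 67.91°  ·
  (6,7): δ = 132.04°  ·
antipodal pairs: 11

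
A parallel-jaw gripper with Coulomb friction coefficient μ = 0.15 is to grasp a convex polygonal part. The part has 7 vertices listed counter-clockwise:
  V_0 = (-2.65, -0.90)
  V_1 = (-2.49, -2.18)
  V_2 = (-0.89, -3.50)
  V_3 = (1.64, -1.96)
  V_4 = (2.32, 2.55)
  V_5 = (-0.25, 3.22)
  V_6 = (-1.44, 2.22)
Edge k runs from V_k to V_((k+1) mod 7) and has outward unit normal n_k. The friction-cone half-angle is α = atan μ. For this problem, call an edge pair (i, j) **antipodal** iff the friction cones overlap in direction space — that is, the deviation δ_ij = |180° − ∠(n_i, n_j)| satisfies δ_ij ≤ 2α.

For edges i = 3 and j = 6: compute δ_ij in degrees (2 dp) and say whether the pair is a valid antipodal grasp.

α = atan 0.15 = 8.53°;  2α = 17.06°
edge 3: e_3 = (+0.68, +4.51);  n_3 = (+0.9888, -0.1491)
edge 6: e_6 = (-1.21, -3.12);  n_6 = (-0.9323, +0.3616)
∠(n_3, n_6) = 167.38°
δ = |180° − 167.38°| = 12.62°
12.62° ≤ 2α = 17.06°  →  valid

δ = 12.62°, valid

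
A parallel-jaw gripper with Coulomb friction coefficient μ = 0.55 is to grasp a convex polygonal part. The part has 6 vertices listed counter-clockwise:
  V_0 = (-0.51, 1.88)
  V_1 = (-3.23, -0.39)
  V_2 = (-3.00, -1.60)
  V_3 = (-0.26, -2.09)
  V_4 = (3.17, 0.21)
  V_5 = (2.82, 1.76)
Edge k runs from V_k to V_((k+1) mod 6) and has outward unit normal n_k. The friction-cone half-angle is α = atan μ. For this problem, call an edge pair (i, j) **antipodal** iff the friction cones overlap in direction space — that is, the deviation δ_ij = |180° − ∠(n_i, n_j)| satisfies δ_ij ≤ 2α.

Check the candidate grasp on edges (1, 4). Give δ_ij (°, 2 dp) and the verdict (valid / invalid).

δ = 1.96°, valid

α = atan 0.55 = 28.81°;  2α = 57.62°
edge 1: e_1 = (+0.23, -1.21);  n_1 = (-0.9824, -0.1867)
edge 4: e_4 = (-0.35, +1.55);  n_4 = (+0.9754, +0.2203)
∠(n_1, n_4) = 178.04°
δ = |180° − 178.04°| = 1.96°
1.96° ≤ 2α = 57.62°  →  valid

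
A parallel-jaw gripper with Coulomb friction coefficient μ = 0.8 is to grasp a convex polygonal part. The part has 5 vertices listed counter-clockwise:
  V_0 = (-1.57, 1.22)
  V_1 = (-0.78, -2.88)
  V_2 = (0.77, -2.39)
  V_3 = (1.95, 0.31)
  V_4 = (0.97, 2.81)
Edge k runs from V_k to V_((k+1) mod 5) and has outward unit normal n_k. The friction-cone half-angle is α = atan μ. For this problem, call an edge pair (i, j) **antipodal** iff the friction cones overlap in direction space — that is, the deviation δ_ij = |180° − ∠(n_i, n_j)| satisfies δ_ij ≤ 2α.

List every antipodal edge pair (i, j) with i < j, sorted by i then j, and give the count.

count = 4; pairs: (0,2), (0,3), (1,4), (2,4)

α = atan 0.8 = 38.66°;  2α = 77.32°
n_0 = (-0.9819, -0.1892)
n_1 = (+0.3014, -0.9535)
n_2 = (+0.9163, -0.4005)
n_3 = (+0.9310, +0.3650)
n_4 = (-0.5306, +0.8476)
  (0,1): δ = 83.36°  ·
  (0,2): δ = 34.51°  ✓
  (0,3): δ = 10.50°  ✓
  (0,4): δ = 111.14°  ·
  (1,2): δ = 131.15°  ·
  (1,3): δ = 86.14°  ·
  (1,4): δ = 14.50°  ✓
  (2,3): δ = 134.99°  ·
  (2,4): δ = 34.35°  ✓
  (3,4): δ = 79.36°  ·
antipodal pairs: 4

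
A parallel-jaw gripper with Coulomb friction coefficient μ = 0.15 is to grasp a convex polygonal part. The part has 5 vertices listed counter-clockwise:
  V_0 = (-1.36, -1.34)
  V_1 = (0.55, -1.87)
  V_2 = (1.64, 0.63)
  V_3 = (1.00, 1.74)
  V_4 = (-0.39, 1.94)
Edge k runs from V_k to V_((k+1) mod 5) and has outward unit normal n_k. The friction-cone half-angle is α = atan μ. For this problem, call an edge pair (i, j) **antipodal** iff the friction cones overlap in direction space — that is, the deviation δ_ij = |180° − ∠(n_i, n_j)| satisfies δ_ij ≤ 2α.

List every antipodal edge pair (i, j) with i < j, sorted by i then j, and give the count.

α = atan 0.15 = 8.53°;  2α = 17.06°
n_0 = (-0.2674, -0.9636)
n_1 = (+0.9167, -0.3997)
n_2 = (+0.8663, +0.4995)
n_3 = (+0.1424, +0.9898)
n_4 = (-0.9589, +0.2836)
  (0,1): δ = 98.05°  ·
  (0,2): δ = 44.52°  ·
  (0,3): δ = 7.32°  ✓
  (0,4): δ = 89.03°  ·
  (1,2): δ = 126.48°  ·
  (1,3): δ = 74.63°  ·
  (1,4): δ = 7.08°  ✓
  (2,3): δ = 128.15°  ·
  (2,4): δ = 46.44°  ·
  (3,4): δ = 98.29°  ·
antipodal pairs: 2

count = 2; pairs: (0,3), (1,4)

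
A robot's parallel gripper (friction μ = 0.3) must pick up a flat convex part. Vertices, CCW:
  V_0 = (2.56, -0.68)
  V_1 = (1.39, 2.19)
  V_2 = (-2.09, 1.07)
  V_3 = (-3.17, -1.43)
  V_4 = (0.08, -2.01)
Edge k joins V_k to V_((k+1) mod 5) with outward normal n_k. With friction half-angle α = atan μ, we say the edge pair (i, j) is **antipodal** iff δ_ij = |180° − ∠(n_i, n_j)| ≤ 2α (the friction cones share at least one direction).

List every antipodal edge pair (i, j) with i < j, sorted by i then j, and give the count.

α = atan 0.3 = 16.70°;  2α = 33.40°
n_0 = (+0.9260, +0.3775)
n_1 = (-0.3064, +0.9519)
n_2 = (-0.9180, +0.3966)
n_3 = (-0.1757, -0.9844)
n_4 = (+0.4726, -0.8813)
  (0,1): δ = 94.34°  ·
  (0,2): δ = 45.54°  ·
  (0,3): δ = 57.70°  ·
  (0,4): δ = 96.03°  ·
  (1,2): δ = 131.20°  ·
  (1,3): δ = 27.96°  ✓
  (1,4): δ = 10.36°  ✓
  (2,3): δ = 76.75°  ·
  (2,4): δ = 38.43°  ·
  (3,4): δ = 141.68°  ·
antipodal pairs: 2

count = 2; pairs: (1,3), (1,4)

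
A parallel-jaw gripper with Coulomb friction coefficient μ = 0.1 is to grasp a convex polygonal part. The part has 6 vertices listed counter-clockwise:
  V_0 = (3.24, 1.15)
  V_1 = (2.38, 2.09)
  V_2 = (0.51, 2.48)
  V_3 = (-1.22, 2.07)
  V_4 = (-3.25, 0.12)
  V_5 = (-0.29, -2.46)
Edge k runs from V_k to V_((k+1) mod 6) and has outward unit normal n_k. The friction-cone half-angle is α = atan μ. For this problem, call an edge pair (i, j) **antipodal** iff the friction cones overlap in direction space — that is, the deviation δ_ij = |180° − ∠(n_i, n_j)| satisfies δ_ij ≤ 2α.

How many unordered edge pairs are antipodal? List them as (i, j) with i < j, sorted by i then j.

count = 2; pairs: (0,4), (3,5)

α = atan 0.1 = 5.71°;  2α = 11.42°
n_0 = (+0.7378, +0.6750)
n_1 = (+0.2042, +0.9789)
n_2 = (-0.2306, +0.9730)
n_3 = (-0.6928, +0.7212)
n_4 = (-0.6571, -0.7538)
n_5 = (+0.7150, -0.6991)
  (0,1): δ = 144.24°  ·
  (0,2): δ = 119.12°  ·
  (0,3): δ = 88.61°  ·
  (0,4): δ = 6.47°  ✓
  (0,5): δ = 93.19°  ·
  (1,2): δ = 154.89°  ·
  (1,3): δ = 124.37°  ·
  (1,4): δ = 29.30°  ·
  (1,5): δ = 57.42°  ·
  (2,3): δ = 149.48°  ·
  (2,4): δ = 54.41°  ·
  (2,5): δ = 32.31°  ·
  (3,4): δ = 84.92°  ·
  (3,5): δ = 1.79°  ✓
  (4,5): δ = 93.28°  ·
antipodal pairs: 2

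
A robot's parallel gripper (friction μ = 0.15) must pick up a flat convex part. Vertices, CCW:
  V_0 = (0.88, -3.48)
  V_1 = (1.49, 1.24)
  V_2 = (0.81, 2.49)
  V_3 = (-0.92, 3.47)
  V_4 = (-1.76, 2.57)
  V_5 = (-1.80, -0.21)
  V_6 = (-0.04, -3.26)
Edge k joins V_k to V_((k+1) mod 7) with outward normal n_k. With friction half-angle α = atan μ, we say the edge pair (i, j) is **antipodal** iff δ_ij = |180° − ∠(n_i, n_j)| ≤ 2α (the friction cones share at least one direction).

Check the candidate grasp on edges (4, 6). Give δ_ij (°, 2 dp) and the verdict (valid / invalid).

α = atan 0.15 = 8.53°;  2α = 17.06°
edge 4: e_4 = (-0.04, -2.78);  n_4 = (-0.9999, +0.0144)
edge 6: e_6 = (+0.92, -0.22);  n_6 = (-0.2326, -0.9726)
∠(n_4, n_6) = 77.38°
δ = |180° − 77.38°| = 102.62°
102.62° > 2α = 17.06°  →  invalid

δ = 102.62°, invalid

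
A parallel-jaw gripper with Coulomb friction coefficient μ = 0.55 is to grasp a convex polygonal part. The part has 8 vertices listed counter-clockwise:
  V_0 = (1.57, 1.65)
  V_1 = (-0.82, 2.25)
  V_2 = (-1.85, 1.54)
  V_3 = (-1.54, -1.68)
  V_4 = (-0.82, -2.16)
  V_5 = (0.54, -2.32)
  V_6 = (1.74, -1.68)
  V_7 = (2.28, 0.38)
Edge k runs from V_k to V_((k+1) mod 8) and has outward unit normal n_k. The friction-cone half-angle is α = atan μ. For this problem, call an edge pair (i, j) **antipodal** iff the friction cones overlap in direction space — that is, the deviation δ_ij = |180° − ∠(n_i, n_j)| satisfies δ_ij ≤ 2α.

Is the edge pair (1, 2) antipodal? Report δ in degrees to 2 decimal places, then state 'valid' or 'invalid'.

α = atan 0.55 = 28.81°;  2α = 57.62°
edge 1: e_1 = (-1.03, -0.71);  n_1 = (-0.5675, +0.8233)
edge 2: e_2 = (+0.31, -3.22);  n_2 = (-0.9954, -0.0958)
∠(n_1, n_2) = 60.92°
δ = |180° − 60.92°| = 119.08°
119.08° > 2α = 57.62°  →  invalid

δ = 119.08°, invalid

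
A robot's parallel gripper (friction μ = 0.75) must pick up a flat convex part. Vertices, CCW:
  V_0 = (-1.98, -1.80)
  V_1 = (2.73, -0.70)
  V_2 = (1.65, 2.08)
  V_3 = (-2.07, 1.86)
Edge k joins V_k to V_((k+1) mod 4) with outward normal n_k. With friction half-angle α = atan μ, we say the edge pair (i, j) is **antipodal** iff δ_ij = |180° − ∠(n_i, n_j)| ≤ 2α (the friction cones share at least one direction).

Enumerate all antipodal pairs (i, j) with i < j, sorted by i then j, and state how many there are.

α = atan 0.75 = 36.87°;  2α = 73.74°
n_0 = (+0.2274, -0.9738)
n_1 = (+0.9321, +0.3621)
n_2 = (-0.0590, +0.9983)
n_3 = (-0.9997, -0.0246)
  (0,1): δ = 81.91°  ·
  (0,2): δ = 9.76°  ✓
  (0,3): δ = 78.26°  ·
  (1,2): δ = 107.85°  ·
  (1,3): δ = 19.82°  ✓
  (2,3): δ = 91.98°  ·
antipodal pairs: 2

count = 2; pairs: (0,2), (1,3)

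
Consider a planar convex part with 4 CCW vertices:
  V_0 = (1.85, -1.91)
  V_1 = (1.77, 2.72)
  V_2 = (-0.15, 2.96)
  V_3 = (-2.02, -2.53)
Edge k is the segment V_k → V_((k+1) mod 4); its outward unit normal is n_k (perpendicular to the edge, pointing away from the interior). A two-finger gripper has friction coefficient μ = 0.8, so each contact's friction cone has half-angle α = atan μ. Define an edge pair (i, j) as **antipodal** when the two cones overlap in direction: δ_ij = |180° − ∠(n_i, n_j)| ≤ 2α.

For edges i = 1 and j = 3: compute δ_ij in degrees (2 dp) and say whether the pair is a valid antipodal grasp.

δ = 16.23°, valid

α = atan 0.8 = 38.66°;  2α = 77.32°
edge 1: e_1 = (-1.92, +0.24);  n_1 = (+0.1240, +0.9923)
edge 3: e_3 = (+3.87, +0.62);  n_3 = (+0.1582, -0.9874)
∠(n_1, n_3) = 163.77°
δ = |180° − 163.77°| = 16.23°
16.23° ≤ 2α = 77.32°  →  valid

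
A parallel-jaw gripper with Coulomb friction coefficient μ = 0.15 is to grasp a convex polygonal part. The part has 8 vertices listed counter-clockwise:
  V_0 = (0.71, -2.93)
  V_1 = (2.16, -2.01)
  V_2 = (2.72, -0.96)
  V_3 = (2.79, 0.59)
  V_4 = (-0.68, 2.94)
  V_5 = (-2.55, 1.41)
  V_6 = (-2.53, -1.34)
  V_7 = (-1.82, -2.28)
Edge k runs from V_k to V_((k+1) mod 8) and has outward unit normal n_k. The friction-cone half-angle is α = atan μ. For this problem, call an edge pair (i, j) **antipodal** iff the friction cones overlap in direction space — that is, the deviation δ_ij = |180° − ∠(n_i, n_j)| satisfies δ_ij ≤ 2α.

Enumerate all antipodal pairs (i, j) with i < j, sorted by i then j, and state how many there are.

α = atan 0.15 = 8.53°;  2α = 17.06°
n_0 = (+0.5357, -0.8444)
n_1 = (+0.8824, -0.4706)
n_2 = (+0.9990, -0.0451)
n_3 = (+0.5607, +0.8280)
n_4 = (-0.6332, +0.7740)
n_5 = (-1.0000, -0.0073)
n_6 = (-0.7980, -0.6027)
n_7 = (-0.2488, -0.9685)
  (0,1): δ = 150.47°  ·
  (0,2): δ = 124.98°  ·
  (0,3): δ = 66.50°  ·
  (0,4): δ = 6.89°  ✓
  (0,5): δ = 58.02°  ·
  (0,6): δ = 94.67°  ·
  (0,7): δ = 133.20°  ·
  (1,2): δ = 154.51°  ·
  (1,3): δ = 96.03°  ·
  (1,4): δ = 22.64°  ·
  (1,5): δ = 28.49°  ·
  (1,6): δ = 65.14°  ·
  (1,7): δ = 103.66°  ·
  (2,3): δ = 121.52°  ·
  (2,4): δ = 48.12°  ·
  (2,5): δ = 3.00°  ✓
  (2,6): δ = 39.65°  ·
  (2,7): δ = 78.18°  ·
  (3,4): δ = 106.60°  ·
  (3,5): δ = 55.48°  ·
  (3,6): δ = 18.83°  ·
  (3,7): δ = 19.70°  ·
  (4,5): δ = 128.87°  ·
  (4,6): δ = 92.22°  ·
  (4,7): δ = 53.70°  ·
  (5,6): δ = 143.35°  ·
  (5,7): δ = 104.83°  ·
  (6,7): δ = 141.47°  ·
antipodal pairs: 2

count = 2; pairs: (0,4), (2,5)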